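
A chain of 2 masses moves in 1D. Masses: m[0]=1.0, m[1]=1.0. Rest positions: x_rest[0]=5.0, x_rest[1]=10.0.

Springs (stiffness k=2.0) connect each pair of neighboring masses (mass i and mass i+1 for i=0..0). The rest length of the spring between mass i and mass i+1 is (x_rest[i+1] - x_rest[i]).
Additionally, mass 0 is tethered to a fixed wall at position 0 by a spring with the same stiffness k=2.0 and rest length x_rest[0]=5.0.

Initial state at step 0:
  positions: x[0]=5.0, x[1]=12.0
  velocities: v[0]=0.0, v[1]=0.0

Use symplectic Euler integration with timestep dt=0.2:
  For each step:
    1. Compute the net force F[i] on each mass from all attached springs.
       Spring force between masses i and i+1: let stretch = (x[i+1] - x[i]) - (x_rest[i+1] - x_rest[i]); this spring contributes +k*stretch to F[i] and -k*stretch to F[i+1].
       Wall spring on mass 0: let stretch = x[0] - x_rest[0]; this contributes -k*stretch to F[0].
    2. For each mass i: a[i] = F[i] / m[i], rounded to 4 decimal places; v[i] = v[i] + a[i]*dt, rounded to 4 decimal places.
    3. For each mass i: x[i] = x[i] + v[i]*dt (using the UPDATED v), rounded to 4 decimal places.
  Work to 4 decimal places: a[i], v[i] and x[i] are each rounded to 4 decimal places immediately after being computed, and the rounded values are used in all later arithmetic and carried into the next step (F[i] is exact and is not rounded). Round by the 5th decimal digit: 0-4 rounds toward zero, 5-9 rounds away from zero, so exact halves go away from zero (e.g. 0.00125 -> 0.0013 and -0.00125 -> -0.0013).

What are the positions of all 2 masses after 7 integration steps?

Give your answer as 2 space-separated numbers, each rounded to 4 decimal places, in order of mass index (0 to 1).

Step 0: x=[5.0000 12.0000] v=[0.0000 0.0000]
Step 1: x=[5.1600 11.8400] v=[0.8000 -0.8000]
Step 2: x=[5.4416 11.5456] v=[1.4080 -1.4720]
Step 3: x=[5.7762 11.1629] v=[1.6730 -1.9136]
Step 4: x=[6.0796 10.7492] v=[1.5172 -2.0683]
Step 5: x=[6.2702 10.3620] v=[0.9532 -1.9361]
Step 6: x=[6.2866 10.0474] v=[0.0818 -1.5728]
Step 7: x=[6.1009 9.8320] v=[-0.9285 -1.0771]

Answer: 6.1009 9.8320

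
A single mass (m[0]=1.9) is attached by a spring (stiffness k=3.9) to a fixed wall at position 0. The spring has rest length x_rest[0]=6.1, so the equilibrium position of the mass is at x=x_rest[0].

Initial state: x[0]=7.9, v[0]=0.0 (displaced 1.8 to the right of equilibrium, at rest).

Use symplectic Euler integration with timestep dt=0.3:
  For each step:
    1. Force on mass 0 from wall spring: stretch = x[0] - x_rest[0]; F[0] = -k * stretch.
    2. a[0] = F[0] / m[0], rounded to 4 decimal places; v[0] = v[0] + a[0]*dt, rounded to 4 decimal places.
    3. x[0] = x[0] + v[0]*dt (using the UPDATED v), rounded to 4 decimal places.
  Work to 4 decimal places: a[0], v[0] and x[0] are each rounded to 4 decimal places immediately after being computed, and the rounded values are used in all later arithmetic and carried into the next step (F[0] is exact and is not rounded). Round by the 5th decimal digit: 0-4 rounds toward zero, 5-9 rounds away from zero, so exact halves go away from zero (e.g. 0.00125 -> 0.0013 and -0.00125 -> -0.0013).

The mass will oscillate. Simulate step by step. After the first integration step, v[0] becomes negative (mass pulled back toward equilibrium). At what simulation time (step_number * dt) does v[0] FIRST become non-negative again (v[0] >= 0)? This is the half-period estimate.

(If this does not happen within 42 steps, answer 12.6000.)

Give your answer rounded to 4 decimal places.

Answer: 2.4000

Derivation:
Step 0: x=[7.9000] v=[0.0000]
Step 1: x=[7.5675] v=[-1.1084]
Step 2: x=[6.9639] v=[-2.0121]
Step 3: x=[6.2007] v=[-2.5441]
Step 4: x=[5.4189] v=[-2.6061]
Step 5: x=[4.7629] v=[-2.1867]
Step 6: x=[4.3539] v=[-1.3633]
Step 7: x=[4.2675] v=[-0.2881]
Step 8: x=[4.5196] v=[0.8403]
First v>=0 after going negative at step 8, time=2.4000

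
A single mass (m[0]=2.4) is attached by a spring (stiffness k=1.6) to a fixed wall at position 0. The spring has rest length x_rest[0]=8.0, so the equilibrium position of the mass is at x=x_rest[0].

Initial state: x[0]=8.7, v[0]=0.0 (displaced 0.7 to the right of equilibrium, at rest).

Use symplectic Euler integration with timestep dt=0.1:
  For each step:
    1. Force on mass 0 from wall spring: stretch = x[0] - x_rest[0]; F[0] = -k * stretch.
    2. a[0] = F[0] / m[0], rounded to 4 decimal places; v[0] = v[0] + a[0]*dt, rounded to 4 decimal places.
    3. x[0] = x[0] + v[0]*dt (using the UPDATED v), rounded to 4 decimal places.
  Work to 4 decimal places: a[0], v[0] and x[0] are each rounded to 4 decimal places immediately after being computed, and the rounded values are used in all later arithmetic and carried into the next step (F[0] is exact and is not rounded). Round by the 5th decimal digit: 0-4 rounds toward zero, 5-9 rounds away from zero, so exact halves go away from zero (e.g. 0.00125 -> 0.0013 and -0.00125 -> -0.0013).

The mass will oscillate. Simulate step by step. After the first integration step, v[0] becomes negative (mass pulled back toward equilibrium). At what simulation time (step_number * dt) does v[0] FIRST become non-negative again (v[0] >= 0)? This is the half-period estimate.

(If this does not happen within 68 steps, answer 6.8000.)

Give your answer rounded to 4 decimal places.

Step 0: x=[8.7000] v=[0.0000]
Step 1: x=[8.6953] v=[-0.0467]
Step 2: x=[8.6860] v=[-0.0931]
Step 3: x=[8.6721] v=[-0.1388]
Step 4: x=[8.6537] v=[-0.1836]
Step 5: x=[8.6310] v=[-0.2272]
Step 6: x=[8.6041] v=[-0.2693]
Step 7: x=[8.5731] v=[-0.3096]
Step 8: x=[8.5383] v=[-0.3478]
Step 9: x=[8.4999] v=[-0.3837]
Step 10: x=[8.4582] v=[-0.4170]
Step 11: x=[8.4134] v=[-0.4476]
Step 12: x=[8.3659] v=[-0.4752]
Step 13: x=[8.3159] v=[-0.4996]
Step 14: x=[8.2638] v=[-0.5207]
Step 15: x=[8.2100] v=[-0.5383]
Step 16: x=[8.1548] v=[-0.5523]
Step 17: x=[8.0985] v=[-0.5626]
Step 18: x=[8.0416] v=[-0.5692]
Step 19: x=[7.9844] v=[-0.5720]
Step 20: x=[7.9273] v=[-0.5710]
Step 21: x=[7.8707] v=[-0.5662]
Step 22: x=[7.8149] v=[-0.5576]
Step 23: x=[7.7604] v=[-0.5453]
Step 24: x=[7.7075] v=[-0.5293]
Step 25: x=[7.6565] v=[-0.5098]
Step 26: x=[7.6078] v=[-0.4869]
Step 27: x=[7.5617] v=[-0.4608]
Step 28: x=[7.5185] v=[-0.4316]
Step 29: x=[7.4786] v=[-0.3995]
Step 30: x=[7.4421] v=[-0.3647]
Step 31: x=[7.4094] v=[-0.3275]
Step 32: x=[7.3806] v=[-0.2881]
Step 33: x=[7.3559] v=[-0.2468]
Step 34: x=[7.3355] v=[-0.2039]
Step 35: x=[7.3195] v=[-0.1596]
Step 36: x=[7.3081] v=[-0.1142]
Step 37: x=[7.3013] v=[-0.0681]
Step 38: x=[7.2992] v=[-0.0215]
Step 39: x=[7.3017] v=[0.0252]
First v>=0 after going negative at step 39, time=3.9000

Answer: 3.9000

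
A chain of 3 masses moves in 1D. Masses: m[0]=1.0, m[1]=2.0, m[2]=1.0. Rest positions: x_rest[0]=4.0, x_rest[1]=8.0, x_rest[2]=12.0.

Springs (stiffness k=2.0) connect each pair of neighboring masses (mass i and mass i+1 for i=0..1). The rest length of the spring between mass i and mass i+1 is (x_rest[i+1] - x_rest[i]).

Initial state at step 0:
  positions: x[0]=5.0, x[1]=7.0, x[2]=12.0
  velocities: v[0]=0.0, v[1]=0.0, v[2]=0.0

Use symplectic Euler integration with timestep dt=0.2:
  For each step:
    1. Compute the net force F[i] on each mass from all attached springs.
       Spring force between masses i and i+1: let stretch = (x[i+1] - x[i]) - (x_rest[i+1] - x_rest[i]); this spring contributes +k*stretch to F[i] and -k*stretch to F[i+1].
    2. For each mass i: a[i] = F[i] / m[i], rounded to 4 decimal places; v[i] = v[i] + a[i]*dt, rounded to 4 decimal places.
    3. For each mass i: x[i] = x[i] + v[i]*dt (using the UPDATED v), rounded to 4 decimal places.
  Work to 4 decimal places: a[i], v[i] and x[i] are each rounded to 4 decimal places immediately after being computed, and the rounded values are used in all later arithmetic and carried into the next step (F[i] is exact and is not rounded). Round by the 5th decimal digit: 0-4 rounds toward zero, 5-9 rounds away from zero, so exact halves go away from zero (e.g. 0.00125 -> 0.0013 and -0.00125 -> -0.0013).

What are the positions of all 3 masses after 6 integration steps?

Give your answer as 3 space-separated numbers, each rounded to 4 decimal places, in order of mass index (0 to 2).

Answer: 2.9507 8.4128 11.2239

Derivation:
Step 0: x=[5.0000 7.0000 12.0000] v=[0.0000 0.0000 0.0000]
Step 1: x=[4.8400 7.1200 11.9200] v=[-0.8000 0.6000 -0.4000]
Step 2: x=[4.5424 7.3408 11.7760] v=[-1.4880 1.1040 -0.7200]
Step 3: x=[4.1487 7.6271 11.5972] v=[-1.9686 1.4314 -0.8941]
Step 4: x=[3.7133 7.9330 11.4208] v=[-2.1772 1.5297 -0.8821]
Step 5: x=[3.2954 8.2097 11.2854] v=[-2.0893 1.3833 -0.6772]
Step 6: x=[2.9507 8.4128 11.2239] v=[-1.7236 1.0156 -0.3075]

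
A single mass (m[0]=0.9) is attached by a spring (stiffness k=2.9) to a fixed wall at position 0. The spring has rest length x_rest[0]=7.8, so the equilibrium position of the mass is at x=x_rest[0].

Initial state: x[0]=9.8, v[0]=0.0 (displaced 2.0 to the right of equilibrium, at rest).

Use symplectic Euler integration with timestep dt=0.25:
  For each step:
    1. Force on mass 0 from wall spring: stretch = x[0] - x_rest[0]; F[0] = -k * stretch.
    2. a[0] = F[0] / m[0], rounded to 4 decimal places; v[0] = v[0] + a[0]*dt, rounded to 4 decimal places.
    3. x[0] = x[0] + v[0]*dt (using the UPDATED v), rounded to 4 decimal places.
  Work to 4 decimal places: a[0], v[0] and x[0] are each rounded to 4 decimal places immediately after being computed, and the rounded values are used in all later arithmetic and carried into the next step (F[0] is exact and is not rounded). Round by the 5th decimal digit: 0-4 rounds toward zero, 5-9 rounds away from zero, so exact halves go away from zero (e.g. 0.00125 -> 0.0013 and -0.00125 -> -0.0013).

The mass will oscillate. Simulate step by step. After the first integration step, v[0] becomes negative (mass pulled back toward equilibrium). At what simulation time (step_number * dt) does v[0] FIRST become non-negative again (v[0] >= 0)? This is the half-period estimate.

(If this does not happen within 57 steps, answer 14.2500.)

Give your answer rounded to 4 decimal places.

Answer: 1.7500

Derivation:
Step 0: x=[9.8000] v=[0.0000]
Step 1: x=[9.3972] v=[-1.6111]
Step 2: x=[8.6728] v=[-2.8977]
Step 3: x=[7.7726] v=[-3.6008]
Step 4: x=[6.8779] v=[-3.5787]
Step 5: x=[6.1689] v=[-2.8359]
Step 6: x=[5.7884] v=[-1.5220]
Step 7: x=[5.8130] v=[0.0985]
First v>=0 after going negative at step 7, time=1.7500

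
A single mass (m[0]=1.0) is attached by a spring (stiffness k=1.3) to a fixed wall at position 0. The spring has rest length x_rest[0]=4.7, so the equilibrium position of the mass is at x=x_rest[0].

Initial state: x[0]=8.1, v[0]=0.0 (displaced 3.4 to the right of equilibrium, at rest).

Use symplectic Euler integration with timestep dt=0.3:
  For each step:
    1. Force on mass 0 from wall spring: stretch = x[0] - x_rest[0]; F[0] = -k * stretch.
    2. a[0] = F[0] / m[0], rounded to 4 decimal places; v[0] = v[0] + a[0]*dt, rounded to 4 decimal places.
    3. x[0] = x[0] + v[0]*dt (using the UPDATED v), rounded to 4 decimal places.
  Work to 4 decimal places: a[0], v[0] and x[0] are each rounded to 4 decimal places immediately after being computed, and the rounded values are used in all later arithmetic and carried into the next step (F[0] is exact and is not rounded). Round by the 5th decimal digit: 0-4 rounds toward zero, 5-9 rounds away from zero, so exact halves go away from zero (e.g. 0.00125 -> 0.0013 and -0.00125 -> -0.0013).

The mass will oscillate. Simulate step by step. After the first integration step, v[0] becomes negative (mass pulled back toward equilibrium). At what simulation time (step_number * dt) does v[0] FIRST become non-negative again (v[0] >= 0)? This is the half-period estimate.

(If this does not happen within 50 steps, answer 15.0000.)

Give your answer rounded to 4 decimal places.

Answer: 3.0000

Derivation:
Step 0: x=[8.1000] v=[0.0000]
Step 1: x=[7.7022] v=[-1.3260]
Step 2: x=[6.9531] v=[-2.4969]
Step 3: x=[5.9404] v=[-3.3756]
Step 4: x=[4.7826] v=[-3.8594]
Step 5: x=[3.6151] v=[-3.8916]
Step 6: x=[2.5746] v=[-3.4685]
Step 7: x=[1.7827] v=[-2.6396]
Step 8: x=[1.3321] v=[-1.5019]
Step 9: x=[1.2756] v=[-0.1884]
Step 10: x=[1.6197] v=[1.1471]
First v>=0 after going negative at step 10, time=3.0000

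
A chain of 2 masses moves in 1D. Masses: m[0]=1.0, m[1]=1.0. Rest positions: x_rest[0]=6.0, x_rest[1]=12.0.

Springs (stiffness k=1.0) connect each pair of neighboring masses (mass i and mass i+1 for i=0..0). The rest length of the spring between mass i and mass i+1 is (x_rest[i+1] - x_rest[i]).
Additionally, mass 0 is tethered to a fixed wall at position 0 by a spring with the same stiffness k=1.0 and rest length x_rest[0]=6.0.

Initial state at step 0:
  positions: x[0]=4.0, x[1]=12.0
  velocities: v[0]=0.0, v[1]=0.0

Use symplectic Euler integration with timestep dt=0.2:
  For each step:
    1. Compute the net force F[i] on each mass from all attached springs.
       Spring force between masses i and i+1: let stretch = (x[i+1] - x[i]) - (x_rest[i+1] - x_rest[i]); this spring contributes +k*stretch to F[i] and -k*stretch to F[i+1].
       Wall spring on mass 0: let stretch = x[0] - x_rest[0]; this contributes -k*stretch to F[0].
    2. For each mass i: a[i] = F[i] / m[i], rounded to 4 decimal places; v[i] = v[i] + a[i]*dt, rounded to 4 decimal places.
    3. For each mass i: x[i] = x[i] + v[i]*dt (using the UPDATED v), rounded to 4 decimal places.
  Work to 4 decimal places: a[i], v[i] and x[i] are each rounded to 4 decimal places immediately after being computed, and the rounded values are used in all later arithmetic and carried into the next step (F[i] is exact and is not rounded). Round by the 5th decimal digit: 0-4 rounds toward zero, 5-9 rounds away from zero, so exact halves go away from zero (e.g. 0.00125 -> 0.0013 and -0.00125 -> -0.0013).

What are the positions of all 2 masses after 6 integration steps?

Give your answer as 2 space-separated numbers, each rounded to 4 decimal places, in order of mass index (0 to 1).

Answer: 6.3722 10.9107

Derivation:
Step 0: x=[4.0000 12.0000] v=[0.0000 0.0000]
Step 1: x=[4.1600 11.9200] v=[0.8000 -0.4000]
Step 2: x=[4.4640 11.7696] v=[1.5200 -0.7520]
Step 3: x=[4.8817 11.5670] v=[2.0883 -1.0131]
Step 4: x=[5.3715 11.3370] v=[2.4490 -1.1502]
Step 5: x=[5.8851 11.1083] v=[2.5678 -1.1433]
Step 6: x=[6.3722 10.9107] v=[2.4354 -0.9879]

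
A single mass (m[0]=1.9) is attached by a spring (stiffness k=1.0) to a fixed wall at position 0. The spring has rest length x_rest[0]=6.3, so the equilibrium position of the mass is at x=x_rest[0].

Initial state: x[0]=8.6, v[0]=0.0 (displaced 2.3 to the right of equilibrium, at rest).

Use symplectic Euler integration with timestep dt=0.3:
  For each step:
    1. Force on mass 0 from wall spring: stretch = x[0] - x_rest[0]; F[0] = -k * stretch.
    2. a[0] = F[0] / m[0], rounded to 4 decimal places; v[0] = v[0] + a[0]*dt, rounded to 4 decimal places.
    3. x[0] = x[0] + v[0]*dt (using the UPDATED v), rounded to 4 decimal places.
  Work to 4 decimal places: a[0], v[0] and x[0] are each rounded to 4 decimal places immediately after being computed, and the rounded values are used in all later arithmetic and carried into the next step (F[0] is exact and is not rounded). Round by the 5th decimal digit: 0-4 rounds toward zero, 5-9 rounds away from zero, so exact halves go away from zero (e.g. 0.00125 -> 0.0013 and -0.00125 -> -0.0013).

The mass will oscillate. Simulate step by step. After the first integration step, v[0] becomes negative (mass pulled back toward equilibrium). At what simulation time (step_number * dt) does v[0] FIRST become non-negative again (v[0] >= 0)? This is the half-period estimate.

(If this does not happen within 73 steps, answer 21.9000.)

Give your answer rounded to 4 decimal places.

Step 0: x=[8.6000] v=[0.0000]
Step 1: x=[8.4910] v=[-0.3632]
Step 2: x=[8.2782] v=[-0.7092]
Step 3: x=[7.9717] v=[-1.0216]
Step 4: x=[7.5861] v=[-1.2855]
Step 5: x=[7.1395] v=[-1.4886]
Step 6: x=[6.6532] v=[-1.6211]
Step 7: x=[6.1501] v=[-1.6769]
Step 8: x=[5.6541] v=[-1.6532]
Step 9: x=[5.1887] v=[-1.5512]
Step 10: x=[4.7760] v=[-1.3757]
Step 11: x=[4.4355] v=[-1.1351]
Step 12: x=[4.1833] v=[-0.8407]
Step 13: x=[4.0314] v=[-0.5065]
Step 14: x=[3.9869] v=[-0.1483]
Step 15: x=[4.0520] v=[0.2169]
First v>=0 after going negative at step 15, time=4.5000

Answer: 4.5000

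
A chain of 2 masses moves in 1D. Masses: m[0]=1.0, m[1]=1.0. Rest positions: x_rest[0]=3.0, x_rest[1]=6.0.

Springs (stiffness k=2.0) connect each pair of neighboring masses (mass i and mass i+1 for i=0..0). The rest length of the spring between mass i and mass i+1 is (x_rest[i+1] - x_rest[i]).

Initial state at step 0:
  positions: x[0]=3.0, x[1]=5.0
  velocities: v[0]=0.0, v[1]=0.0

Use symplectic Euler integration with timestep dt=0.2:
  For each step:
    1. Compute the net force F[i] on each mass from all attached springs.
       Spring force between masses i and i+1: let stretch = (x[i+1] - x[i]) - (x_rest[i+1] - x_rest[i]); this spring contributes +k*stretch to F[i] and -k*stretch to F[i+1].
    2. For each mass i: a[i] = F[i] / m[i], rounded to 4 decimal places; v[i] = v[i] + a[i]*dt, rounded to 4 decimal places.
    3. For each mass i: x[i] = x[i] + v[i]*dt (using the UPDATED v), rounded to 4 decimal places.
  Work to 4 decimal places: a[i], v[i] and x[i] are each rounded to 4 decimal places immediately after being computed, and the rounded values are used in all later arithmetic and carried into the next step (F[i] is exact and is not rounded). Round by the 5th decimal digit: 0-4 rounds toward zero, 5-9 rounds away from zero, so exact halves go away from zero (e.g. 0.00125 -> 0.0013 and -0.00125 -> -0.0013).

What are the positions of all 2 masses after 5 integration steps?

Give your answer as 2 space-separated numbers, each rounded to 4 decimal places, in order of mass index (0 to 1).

Answer: 2.1936 5.8064

Derivation:
Step 0: x=[3.0000 5.0000] v=[0.0000 0.0000]
Step 1: x=[2.9200 5.0800] v=[-0.4000 0.4000]
Step 2: x=[2.7728 5.2272] v=[-0.7360 0.7360]
Step 3: x=[2.5820 5.4180] v=[-0.9542 0.9542]
Step 4: x=[2.3780 5.6220] v=[-1.0198 1.0198]
Step 5: x=[2.1936 5.8064] v=[-0.9222 0.9222]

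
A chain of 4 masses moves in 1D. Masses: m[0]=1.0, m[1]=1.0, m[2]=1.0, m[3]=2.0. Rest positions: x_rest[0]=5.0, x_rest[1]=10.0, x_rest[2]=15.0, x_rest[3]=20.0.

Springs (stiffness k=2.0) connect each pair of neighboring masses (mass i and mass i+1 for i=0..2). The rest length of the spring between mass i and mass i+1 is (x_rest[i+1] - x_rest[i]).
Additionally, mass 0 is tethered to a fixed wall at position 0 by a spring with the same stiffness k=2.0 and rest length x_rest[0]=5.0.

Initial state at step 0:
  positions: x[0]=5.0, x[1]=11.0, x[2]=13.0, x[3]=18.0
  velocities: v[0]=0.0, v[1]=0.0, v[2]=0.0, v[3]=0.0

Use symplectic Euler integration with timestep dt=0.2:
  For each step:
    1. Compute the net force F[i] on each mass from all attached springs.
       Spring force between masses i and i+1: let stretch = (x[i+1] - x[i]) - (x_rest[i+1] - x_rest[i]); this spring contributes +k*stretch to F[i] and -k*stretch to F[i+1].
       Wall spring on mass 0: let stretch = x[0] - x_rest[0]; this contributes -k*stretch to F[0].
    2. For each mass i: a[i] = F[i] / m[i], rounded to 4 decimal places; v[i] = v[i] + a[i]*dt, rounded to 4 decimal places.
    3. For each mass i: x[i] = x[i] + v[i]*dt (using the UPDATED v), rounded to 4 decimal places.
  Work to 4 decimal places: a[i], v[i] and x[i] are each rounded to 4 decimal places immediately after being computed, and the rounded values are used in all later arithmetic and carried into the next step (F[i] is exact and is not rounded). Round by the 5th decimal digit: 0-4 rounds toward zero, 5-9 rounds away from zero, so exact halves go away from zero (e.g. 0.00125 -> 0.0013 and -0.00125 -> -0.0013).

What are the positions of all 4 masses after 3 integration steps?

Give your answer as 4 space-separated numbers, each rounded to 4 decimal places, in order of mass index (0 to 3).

Step 0: x=[5.0000 11.0000 13.0000 18.0000] v=[0.0000 0.0000 0.0000 0.0000]
Step 1: x=[5.0800 10.6800 13.2400 18.0000] v=[0.4000 -1.6000 1.2000 0.0000]
Step 2: x=[5.2016 10.1168 13.6560 18.0096] v=[0.6080 -2.8160 2.0800 0.0480]
Step 3: x=[5.3003 9.4435 14.1372 18.0451] v=[0.4934 -3.3664 2.4058 0.1773]

Answer: 5.3003 9.4435 14.1372 18.0451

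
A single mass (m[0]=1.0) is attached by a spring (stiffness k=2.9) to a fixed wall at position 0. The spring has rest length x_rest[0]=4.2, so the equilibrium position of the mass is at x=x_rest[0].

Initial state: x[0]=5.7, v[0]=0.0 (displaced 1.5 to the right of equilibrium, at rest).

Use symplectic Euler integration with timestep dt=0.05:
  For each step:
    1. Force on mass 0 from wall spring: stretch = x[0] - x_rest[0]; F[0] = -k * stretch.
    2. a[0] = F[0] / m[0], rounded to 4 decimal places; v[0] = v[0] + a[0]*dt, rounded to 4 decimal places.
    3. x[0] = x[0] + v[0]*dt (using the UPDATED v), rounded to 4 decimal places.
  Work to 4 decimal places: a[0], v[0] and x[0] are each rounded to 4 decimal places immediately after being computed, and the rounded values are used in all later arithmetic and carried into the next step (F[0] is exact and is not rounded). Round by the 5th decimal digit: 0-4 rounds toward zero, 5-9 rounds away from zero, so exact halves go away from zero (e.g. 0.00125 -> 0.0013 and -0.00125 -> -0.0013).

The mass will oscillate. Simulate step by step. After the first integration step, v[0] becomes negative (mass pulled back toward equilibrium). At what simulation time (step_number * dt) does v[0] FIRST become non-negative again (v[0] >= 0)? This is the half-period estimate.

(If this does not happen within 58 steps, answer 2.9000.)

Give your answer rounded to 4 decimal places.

Answer: 1.8500

Derivation:
Step 0: x=[5.7000] v=[0.0000]
Step 1: x=[5.6891] v=[-0.2175]
Step 2: x=[5.6674] v=[-0.4334]
Step 3: x=[5.6351] v=[-0.6462]
Step 4: x=[5.5924] v=[-0.8543]
Step 5: x=[5.5396] v=[-1.0562]
Step 6: x=[5.4771] v=[-1.2504]
Step 7: x=[5.4053] v=[-1.4356]
Step 8: x=[5.3248] v=[-1.6104]
Step 9: x=[5.2361] v=[-1.7735]
Step 10: x=[5.1399] v=[-1.9237]
Step 11: x=[5.0369] v=[-2.0600]
Step 12: x=[4.9278] v=[-2.1814]
Step 13: x=[4.8135] v=[-2.2869]
Step 14: x=[4.6947] v=[-2.3759]
Step 15: x=[4.5723] v=[-2.4476]
Step 16: x=[4.4472] v=[-2.5016]
Step 17: x=[4.3203] v=[-2.5374]
Step 18: x=[4.1926] v=[-2.5548]
Step 19: x=[4.0649] v=[-2.5537]
Step 20: x=[3.9382] v=[-2.5341]
Step 21: x=[3.8134] v=[-2.4961]
Step 22: x=[3.6914] v=[-2.4400]
Step 23: x=[3.5731] v=[-2.3663]
Step 24: x=[3.4593] v=[-2.2754]
Step 25: x=[3.3509] v=[-2.1680]
Step 26: x=[3.2487] v=[-2.0449]
Step 27: x=[3.1534] v=[-1.9070]
Step 28: x=[3.0656] v=[-1.7552]
Step 29: x=[2.9861] v=[-1.5907]
Step 30: x=[2.9154] v=[-1.4147]
Step 31: x=[2.8540] v=[-1.2284]
Step 32: x=[2.8023] v=[-1.0332]
Step 33: x=[2.7608] v=[-0.8305]
Step 34: x=[2.7297] v=[-0.6218]
Step 35: x=[2.7093] v=[-0.4086]
Step 36: x=[2.6997] v=[-0.1925]
Step 37: x=[2.7010] v=[0.0250]
First v>=0 after going negative at step 37, time=1.8500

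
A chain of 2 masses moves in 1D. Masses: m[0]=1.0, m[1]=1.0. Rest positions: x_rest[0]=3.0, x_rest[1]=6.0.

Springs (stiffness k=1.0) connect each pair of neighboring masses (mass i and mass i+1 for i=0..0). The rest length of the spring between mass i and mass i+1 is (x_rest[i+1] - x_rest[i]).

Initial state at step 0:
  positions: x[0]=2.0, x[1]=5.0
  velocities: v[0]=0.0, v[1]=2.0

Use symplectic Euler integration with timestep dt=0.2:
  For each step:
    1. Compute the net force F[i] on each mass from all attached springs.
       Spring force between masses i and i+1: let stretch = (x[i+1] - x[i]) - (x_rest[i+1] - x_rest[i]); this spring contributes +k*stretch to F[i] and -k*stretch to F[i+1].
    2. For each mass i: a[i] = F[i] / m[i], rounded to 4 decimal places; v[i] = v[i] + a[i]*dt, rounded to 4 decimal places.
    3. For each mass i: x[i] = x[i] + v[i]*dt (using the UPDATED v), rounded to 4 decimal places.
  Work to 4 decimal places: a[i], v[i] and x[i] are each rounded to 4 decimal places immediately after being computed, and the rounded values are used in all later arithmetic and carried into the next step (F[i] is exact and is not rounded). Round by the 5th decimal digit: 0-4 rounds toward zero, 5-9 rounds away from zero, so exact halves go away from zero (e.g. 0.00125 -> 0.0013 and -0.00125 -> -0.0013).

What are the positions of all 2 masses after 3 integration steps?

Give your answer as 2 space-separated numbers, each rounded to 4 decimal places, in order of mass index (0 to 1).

Step 0: x=[2.0000 5.0000] v=[0.0000 2.0000]
Step 1: x=[2.0000 5.4000] v=[0.0000 2.0000]
Step 2: x=[2.0160 5.7840] v=[0.0800 1.9200]
Step 3: x=[2.0627 6.1373] v=[0.2336 1.7664]

Answer: 2.0627 6.1373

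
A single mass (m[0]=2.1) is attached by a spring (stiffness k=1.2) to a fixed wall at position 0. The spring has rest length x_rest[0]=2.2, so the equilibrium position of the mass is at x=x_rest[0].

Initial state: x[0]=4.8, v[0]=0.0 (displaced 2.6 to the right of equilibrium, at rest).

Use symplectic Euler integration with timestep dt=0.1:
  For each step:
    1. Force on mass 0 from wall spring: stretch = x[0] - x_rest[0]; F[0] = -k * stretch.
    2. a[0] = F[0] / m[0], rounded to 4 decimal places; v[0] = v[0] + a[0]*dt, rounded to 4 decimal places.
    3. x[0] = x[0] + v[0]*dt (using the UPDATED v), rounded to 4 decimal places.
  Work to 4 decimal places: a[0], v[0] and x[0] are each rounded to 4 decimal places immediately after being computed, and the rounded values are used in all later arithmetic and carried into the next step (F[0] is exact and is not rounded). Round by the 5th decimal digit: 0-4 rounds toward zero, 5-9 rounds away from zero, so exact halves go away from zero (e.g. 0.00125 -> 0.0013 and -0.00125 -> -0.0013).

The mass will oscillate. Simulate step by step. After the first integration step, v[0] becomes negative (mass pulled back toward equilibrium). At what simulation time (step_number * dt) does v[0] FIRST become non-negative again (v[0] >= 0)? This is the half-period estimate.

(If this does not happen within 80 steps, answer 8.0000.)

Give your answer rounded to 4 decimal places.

Step 0: x=[4.8000] v=[0.0000]
Step 1: x=[4.7851] v=[-0.1486]
Step 2: x=[4.7555] v=[-0.2963]
Step 3: x=[4.7113] v=[-0.4423]
Step 4: x=[4.6527] v=[-0.5858]
Step 5: x=[4.5801] v=[-0.7260]
Step 6: x=[4.4939] v=[-0.8620]
Step 7: x=[4.3946] v=[-0.9931]
Step 8: x=[4.2828] v=[-1.1185]
Step 9: x=[4.1591] v=[-1.2375]
Step 10: x=[4.0242] v=[-1.3495]
Step 11: x=[3.8788] v=[-1.4537]
Step 12: x=[3.7238] v=[-1.5496]
Step 13: x=[3.5601] v=[-1.6367]
Step 14: x=[3.3887] v=[-1.7144]
Step 15: x=[3.2105] v=[-1.7823]
Step 16: x=[3.0265] v=[-1.8400]
Step 17: x=[2.8378] v=[-1.8872]
Step 18: x=[2.6454] v=[-1.9237]
Step 19: x=[2.4505] v=[-1.9492]
Step 20: x=[2.2542] v=[-1.9635]
Step 21: x=[2.0575] v=[-1.9666]
Step 22: x=[1.8617] v=[-1.9585]
Step 23: x=[1.6678] v=[-1.9392]
Step 24: x=[1.4769] v=[-1.9088]
Step 25: x=[1.2902] v=[-1.8675]
Step 26: x=[1.1087] v=[-1.8155]
Step 27: x=[0.9334] v=[-1.7531]
Step 28: x=[0.7653] v=[-1.6807]
Step 29: x=[0.6054] v=[-1.5987]
Step 30: x=[0.4546] v=[-1.5076]
Step 31: x=[0.3138] v=[-1.4079]
Step 32: x=[0.1838] v=[-1.3001]
Step 33: x=[0.0653] v=[-1.1849]
Step 34: x=[-0.0410] v=[-1.0629]
Step 35: x=[-0.1345] v=[-0.9348]
Step 36: x=[-0.2146] v=[-0.8014]
Step 37: x=[-0.2809] v=[-0.6634]
Step 38: x=[-0.3331] v=[-0.5216]
Step 39: x=[-0.3708] v=[-0.3769]
Step 40: x=[-0.3938] v=[-0.2300]
Step 41: x=[-0.4020] v=[-0.0818]
Step 42: x=[-0.3953] v=[0.0669]
First v>=0 after going negative at step 42, time=4.2000

Answer: 4.2000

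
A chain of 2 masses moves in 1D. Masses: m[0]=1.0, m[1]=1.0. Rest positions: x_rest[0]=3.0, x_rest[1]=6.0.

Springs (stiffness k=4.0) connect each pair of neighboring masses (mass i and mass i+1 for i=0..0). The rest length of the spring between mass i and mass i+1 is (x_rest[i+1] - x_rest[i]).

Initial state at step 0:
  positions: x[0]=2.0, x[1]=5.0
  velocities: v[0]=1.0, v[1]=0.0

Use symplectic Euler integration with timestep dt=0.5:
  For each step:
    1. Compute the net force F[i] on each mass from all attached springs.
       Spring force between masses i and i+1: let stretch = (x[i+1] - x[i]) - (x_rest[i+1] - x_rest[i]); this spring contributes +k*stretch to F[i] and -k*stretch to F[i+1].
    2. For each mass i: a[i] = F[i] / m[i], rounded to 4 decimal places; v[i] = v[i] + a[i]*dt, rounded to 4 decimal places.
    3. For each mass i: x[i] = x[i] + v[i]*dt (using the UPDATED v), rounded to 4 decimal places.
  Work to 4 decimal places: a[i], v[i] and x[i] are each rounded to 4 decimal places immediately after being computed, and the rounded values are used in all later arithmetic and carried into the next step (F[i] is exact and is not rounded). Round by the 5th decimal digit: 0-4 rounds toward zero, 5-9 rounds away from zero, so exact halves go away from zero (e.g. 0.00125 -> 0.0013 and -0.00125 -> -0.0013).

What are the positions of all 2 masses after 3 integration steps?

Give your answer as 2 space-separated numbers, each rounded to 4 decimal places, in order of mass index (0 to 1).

Step 0: x=[2.0000 5.0000] v=[1.0000 0.0000]
Step 1: x=[2.5000 5.0000] v=[1.0000 0.0000]
Step 2: x=[2.5000 5.5000] v=[0.0000 1.0000]
Step 3: x=[2.5000 6.0000] v=[0.0000 1.0000]

Answer: 2.5000 6.0000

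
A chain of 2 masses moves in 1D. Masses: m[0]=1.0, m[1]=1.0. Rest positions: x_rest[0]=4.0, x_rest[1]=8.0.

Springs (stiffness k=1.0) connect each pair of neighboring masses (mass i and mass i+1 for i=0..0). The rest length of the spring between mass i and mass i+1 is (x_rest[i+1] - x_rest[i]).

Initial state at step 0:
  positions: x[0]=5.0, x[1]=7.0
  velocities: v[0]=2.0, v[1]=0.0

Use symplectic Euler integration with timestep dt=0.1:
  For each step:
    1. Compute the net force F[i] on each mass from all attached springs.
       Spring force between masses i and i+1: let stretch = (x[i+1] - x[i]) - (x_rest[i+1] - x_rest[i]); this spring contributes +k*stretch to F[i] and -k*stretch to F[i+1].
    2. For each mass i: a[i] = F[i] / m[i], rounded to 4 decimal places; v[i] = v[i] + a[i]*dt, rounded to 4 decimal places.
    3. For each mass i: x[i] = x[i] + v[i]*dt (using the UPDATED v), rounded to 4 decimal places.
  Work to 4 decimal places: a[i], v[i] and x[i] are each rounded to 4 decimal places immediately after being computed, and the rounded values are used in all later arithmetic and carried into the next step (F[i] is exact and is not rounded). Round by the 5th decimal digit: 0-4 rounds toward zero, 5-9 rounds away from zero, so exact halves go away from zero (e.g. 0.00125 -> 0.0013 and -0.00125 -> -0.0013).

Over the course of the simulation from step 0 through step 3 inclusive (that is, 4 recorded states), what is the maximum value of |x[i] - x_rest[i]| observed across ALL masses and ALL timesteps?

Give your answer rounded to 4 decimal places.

Answer: 1.4740

Derivation:
Step 0: x=[5.0000 7.0000] v=[2.0000 0.0000]
Step 1: x=[5.1800 7.0200] v=[1.8000 0.2000]
Step 2: x=[5.3384 7.0616] v=[1.5840 0.4160]
Step 3: x=[5.4740 7.1260] v=[1.3563 0.6437]
Max displacement = 1.4740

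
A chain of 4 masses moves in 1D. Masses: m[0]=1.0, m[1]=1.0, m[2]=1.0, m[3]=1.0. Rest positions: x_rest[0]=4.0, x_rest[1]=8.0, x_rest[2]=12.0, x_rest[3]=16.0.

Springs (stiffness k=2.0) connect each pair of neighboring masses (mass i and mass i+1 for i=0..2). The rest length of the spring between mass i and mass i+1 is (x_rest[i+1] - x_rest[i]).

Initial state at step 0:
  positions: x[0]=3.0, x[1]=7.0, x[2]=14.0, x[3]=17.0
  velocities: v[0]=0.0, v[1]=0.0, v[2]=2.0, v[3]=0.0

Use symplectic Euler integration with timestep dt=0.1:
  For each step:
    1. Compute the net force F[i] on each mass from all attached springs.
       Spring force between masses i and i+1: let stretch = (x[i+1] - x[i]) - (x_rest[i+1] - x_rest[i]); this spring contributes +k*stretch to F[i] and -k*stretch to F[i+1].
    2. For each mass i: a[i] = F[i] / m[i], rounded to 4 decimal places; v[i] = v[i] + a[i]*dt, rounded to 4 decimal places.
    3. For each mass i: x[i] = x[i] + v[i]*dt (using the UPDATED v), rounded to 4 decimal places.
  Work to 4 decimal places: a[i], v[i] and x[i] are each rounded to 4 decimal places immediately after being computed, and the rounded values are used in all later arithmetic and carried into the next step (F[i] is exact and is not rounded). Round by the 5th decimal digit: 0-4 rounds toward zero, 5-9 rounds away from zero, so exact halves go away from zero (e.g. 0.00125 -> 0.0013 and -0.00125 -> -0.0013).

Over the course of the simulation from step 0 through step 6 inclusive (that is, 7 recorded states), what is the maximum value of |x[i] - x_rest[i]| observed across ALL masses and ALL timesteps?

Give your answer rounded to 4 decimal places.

Answer: 2.1568

Derivation:
Step 0: x=[3.0000 7.0000 14.0000 17.0000] v=[0.0000 0.0000 2.0000 0.0000]
Step 1: x=[3.0000 7.0600 14.1200 17.0200] v=[0.0000 0.6000 1.2000 0.2000]
Step 2: x=[3.0012 7.1800 14.1568 17.0620] v=[0.0120 1.2000 0.3680 0.4200]
Step 3: x=[3.0060 7.3560 14.1122 17.1259] v=[0.0478 1.7596 -0.4463 0.6390]
Step 4: x=[3.0178 7.5801 13.9927 17.2095] v=[0.1178 2.2408 -1.1948 0.8363]
Step 5: x=[3.0408 7.8412 13.8093 17.3088] v=[0.2303 2.6109 -1.8340 0.9929]
Step 6: x=[3.0798 8.1256 13.5765 17.4181] v=[0.3904 2.8444 -2.3277 1.0930]
Max displacement = 2.1568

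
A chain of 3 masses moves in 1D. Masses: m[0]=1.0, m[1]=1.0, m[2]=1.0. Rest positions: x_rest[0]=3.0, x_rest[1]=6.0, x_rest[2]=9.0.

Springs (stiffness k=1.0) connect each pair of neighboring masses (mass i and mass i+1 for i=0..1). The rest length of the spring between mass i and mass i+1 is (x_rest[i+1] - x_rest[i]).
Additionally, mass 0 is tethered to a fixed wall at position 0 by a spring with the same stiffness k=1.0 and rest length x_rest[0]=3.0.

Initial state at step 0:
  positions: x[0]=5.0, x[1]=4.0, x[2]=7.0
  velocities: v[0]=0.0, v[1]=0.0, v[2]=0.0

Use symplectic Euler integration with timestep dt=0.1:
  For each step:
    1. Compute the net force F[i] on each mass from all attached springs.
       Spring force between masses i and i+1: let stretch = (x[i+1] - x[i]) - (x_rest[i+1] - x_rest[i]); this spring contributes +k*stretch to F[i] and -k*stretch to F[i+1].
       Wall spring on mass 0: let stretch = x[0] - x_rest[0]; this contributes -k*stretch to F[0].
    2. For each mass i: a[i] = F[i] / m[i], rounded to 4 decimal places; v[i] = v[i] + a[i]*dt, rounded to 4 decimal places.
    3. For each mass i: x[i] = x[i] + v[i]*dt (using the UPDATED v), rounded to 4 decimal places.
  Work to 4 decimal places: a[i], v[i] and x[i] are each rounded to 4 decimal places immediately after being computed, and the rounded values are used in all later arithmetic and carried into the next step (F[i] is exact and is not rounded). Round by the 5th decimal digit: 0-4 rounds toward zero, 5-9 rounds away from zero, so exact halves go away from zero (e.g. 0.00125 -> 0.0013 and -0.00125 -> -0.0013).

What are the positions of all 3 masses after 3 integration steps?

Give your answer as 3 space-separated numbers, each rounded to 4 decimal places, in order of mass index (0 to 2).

Step 0: x=[5.0000 4.0000 7.0000] v=[0.0000 0.0000 0.0000]
Step 1: x=[4.9400 4.0400 7.0000] v=[-0.6000 0.4000 0.0000]
Step 2: x=[4.8216 4.1186 7.0004] v=[-1.1840 0.7860 0.0040]
Step 3: x=[4.6480 4.2331 7.0020] v=[-1.7365 1.1445 0.0158]

Answer: 4.6480 4.2331 7.0020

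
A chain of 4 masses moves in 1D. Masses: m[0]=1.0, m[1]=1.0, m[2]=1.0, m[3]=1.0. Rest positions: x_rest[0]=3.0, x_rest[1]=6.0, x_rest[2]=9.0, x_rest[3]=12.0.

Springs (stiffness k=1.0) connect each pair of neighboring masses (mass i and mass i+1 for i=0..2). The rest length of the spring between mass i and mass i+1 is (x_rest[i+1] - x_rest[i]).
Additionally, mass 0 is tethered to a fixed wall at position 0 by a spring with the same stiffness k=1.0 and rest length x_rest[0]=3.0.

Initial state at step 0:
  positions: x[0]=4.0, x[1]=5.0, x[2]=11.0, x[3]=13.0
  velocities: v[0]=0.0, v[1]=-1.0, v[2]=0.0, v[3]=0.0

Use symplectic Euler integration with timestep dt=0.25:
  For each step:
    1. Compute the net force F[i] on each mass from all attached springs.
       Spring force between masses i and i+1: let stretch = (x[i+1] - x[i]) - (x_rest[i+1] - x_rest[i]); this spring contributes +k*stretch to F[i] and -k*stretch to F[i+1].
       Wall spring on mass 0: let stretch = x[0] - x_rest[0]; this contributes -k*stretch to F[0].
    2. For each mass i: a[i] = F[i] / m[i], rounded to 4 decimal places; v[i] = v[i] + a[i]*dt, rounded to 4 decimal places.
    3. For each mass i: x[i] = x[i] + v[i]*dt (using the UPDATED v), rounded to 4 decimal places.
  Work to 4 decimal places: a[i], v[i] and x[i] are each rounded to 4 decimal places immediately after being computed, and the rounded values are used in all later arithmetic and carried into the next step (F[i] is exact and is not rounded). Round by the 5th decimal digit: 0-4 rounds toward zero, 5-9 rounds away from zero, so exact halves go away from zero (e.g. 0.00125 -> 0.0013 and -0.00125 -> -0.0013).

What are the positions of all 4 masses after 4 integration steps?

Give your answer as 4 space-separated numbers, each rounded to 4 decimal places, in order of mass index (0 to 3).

Step 0: x=[4.0000 5.0000 11.0000 13.0000] v=[0.0000 -1.0000 0.0000 0.0000]
Step 1: x=[3.8125 5.0625 10.7500 13.0625] v=[-0.7500 0.2500 -1.0000 0.2500]
Step 2: x=[3.4649 5.4024 10.2891 13.1680] v=[-1.3906 1.3594 -1.8438 0.4219]
Step 3: x=[3.0218 5.9266 9.7027 13.2811] v=[-1.7725 2.0967 -2.3458 0.4522]
Step 4: x=[2.5714 6.5052 9.1039 13.3580] v=[-1.8018 2.3145 -2.3952 0.3076]

Answer: 2.5714 6.5052 9.1039 13.3580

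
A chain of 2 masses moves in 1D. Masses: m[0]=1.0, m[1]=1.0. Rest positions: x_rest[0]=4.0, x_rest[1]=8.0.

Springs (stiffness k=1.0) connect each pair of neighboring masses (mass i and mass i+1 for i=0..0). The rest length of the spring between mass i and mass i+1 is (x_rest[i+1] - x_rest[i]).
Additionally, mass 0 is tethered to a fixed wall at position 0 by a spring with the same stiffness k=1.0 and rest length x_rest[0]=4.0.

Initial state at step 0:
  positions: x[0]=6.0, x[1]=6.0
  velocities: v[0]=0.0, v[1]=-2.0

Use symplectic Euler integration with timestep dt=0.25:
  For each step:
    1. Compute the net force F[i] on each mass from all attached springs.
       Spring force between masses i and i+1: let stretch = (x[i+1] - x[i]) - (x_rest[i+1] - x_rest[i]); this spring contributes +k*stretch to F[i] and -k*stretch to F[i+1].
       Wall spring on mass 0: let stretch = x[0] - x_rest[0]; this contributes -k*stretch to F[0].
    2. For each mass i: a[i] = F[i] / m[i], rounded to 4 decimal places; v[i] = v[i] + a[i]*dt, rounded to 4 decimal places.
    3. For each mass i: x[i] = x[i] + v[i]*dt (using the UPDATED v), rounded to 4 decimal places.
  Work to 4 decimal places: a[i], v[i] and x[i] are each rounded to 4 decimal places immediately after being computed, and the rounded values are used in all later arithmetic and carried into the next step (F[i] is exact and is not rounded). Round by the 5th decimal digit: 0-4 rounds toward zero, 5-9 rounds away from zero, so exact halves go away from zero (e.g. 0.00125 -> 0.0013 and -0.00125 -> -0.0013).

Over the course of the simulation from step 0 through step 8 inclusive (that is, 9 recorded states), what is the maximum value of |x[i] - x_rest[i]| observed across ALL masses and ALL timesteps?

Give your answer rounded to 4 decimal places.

Answer: 3.7935

Derivation:
Step 0: x=[6.0000 6.0000] v=[0.0000 -2.0000]
Step 1: x=[5.6250 5.7500] v=[-1.5000 -1.0000]
Step 2: x=[4.9063 5.7422] v=[-2.8750 -0.0313]
Step 3: x=[3.9332 5.9321] v=[-3.8926 0.7597]
Step 4: x=[2.8392 6.2471] v=[-4.3762 1.2600]
Step 5: x=[1.7807 6.5991] v=[-4.2340 1.4080]
Step 6: x=[0.9121 6.9000] v=[-3.4746 1.2034]
Step 7: x=[0.3607 7.0766] v=[-2.2057 0.7064]
Step 8: x=[0.2065 7.0835] v=[-0.6169 0.0274]
Max displacement = 3.7935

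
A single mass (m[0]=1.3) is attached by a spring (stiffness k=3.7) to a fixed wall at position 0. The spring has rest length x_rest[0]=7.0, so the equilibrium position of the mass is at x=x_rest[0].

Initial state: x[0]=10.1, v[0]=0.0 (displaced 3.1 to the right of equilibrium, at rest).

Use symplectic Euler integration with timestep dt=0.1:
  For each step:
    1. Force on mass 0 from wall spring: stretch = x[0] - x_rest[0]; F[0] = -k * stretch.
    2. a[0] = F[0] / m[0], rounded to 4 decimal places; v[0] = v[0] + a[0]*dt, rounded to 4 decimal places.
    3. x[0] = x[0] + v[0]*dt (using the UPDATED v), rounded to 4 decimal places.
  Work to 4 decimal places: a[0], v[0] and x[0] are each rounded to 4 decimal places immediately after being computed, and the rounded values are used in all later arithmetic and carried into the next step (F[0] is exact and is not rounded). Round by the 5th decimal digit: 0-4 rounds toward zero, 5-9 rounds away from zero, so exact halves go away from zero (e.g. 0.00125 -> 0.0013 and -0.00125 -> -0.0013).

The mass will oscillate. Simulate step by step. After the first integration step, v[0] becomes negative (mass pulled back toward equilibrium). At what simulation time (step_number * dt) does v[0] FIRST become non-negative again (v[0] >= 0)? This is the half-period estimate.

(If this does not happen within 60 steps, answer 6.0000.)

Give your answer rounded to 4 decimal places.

Step 0: x=[10.1000] v=[0.0000]
Step 1: x=[10.0118] v=[-0.8823]
Step 2: x=[9.8379] v=[-1.7395]
Step 3: x=[9.5832] v=[-2.5472]
Step 4: x=[9.2550] v=[-3.2824]
Step 5: x=[8.8626] v=[-3.9242]
Step 6: x=[8.4172] v=[-4.4543]
Step 7: x=[7.9314] v=[-4.8577]
Step 8: x=[7.4191] v=[-5.1228]
Step 9: x=[6.8949] v=[-5.2421]
Step 10: x=[6.3737] v=[-5.2122]
Step 11: x=[5.8703] v=[-5.0340]
Step 12: x=[5.3991] v=[-4.7125]
Step 13: x=[4.9734] v=[-4.2569]
Step 14: x=[4.6054] v=[-3.6801]
Step 15: x=[4.3055] v=[-2.9986]
Step 16: x=[4.0823] v=[-2.2317]
Step 17: x=[3.9422] v=[-1.4013]
Step 18: x=[3.8891] v=[-0.5310]
Step 19: x=[3.9245] v=[0.3544]
First v>=0 after going negative at step 19, time=1.9000

Answer: 1.9000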